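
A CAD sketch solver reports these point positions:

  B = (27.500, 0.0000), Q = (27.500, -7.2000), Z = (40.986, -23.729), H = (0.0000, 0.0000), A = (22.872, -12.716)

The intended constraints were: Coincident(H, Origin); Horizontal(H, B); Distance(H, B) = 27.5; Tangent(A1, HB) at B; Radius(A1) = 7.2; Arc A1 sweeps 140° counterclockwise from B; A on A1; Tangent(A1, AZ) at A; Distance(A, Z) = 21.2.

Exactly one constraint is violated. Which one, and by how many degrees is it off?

Tangent(A1, AZ) at A — off by 8.70°.

H = (0.00, 0.00) ✓; H.y = 0.00, B.y = 0.00 ✓; |HB| = 27.50 ✓; ∠(QB, BH) = 90.00° ✓; |QB| = 7.200 ✓; bearing(Q→A) − bearing(Q→B) = 140.0° ✓; |QA| = 7.200 ✓; ∠(QA, AZ) = 81.30° ✗; |AZ| = 21.20 ✓.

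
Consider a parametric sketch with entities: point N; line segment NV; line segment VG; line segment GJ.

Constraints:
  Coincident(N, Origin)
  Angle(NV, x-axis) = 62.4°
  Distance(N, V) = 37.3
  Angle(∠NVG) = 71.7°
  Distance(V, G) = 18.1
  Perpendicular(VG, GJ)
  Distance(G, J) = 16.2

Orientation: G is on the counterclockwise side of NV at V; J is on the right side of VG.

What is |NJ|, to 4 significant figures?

52.01

N is at the origin; NV runs at 62.4° with length 37.3, so V = 37.3·(cos 62.4°, sin 62.4°) = (17.28, 33.06). ∠NVG = 71.7°, so VG runs at 62.4° + (180° − 71.7°) = 170.7° from the x-axis; with |VG| = 18.1, G = V + 18.1·(cos 170.7°, sin 170.7°) = (-0.5811, 35.98). The perpendicularity gives GJ at right angles to VG; with |GJ| = 16.2 on the right of VG, J = G + 16.2·(0.1616, 0.9869) = (2.037, 51.97). Then |NJ| = |J − N| = 52.01.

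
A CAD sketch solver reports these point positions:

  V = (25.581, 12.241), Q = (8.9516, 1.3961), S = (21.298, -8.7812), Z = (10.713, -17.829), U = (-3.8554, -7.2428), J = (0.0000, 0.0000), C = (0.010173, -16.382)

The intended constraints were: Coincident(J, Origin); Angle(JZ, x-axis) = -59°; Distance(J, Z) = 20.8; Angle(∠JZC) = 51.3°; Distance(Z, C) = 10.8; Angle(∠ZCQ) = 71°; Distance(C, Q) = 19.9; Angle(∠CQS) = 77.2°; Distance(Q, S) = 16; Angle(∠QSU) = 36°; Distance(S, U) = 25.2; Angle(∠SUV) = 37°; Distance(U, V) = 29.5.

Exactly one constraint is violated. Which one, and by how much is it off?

Distance(U, V) = 29.5 — off by 5.80.

J = (0.00, 0.00) ✓; JZ at -59.00° ✓; |JZ| = 20.80 ✓; ∠JZC = 51.30° ✓; |ZC| = 10.80 ✓; ∠ZCQ = 71.00° ✓; |CQ| = 19.90 ✓; ∠CQS = 77.20° ✓; |QS| = 16.00 ✓; ∠QSU = 36.00° ✓; |SU| = 25.20 ✓; ∠SUV = 37.00° ✓; |UV| = 35.30 ✗.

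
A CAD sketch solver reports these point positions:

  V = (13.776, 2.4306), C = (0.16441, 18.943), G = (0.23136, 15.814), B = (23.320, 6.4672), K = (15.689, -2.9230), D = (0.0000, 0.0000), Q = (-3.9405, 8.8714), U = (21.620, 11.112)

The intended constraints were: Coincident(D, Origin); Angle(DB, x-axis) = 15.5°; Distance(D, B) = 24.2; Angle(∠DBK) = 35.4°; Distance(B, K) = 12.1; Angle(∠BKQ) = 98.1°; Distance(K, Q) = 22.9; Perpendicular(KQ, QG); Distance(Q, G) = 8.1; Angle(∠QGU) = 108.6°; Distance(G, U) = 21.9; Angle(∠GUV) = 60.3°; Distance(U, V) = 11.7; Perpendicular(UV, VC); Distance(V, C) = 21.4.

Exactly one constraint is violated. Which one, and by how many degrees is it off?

Perpendicular(UV, VC) — off by 8.40°.

D = (0.00, 0.00) ✓; DB at 15.50° ✓; |DB| = 24.20 ✓; ∠DBK = 35.40° ✓; |BK| = 12.10 ✓; ∠BKQ = 98.10° ✓; |KQ| = 22.90 ✓; ∠(KQ, QG) = 90.00° ✓; |QG| = 8.100 ✓; ∠QGU = 108.6° ✓; |GU| = 21.90 ✓; ∠GUV = 60.30° ✓; |UV| = 11.70 ✓; ∠(UV, VC) = 98.40° ✗; |VC| = 21.40 ✓.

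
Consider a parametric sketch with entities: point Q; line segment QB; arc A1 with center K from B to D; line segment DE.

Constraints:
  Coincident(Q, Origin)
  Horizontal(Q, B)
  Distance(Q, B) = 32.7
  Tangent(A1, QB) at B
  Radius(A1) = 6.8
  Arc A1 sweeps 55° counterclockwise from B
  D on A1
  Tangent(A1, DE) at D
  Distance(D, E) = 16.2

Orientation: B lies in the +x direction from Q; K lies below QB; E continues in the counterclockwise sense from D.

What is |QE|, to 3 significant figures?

24.1

Q is at the origin; QB is horizontal with |QB| = 32.7 and B on the +x side, so B = (32.7, 0.00). The tangent condition forces KB to be normal to QB, so K = B + (0, -6.8) = (32.7, -6.80). On A1, B sits at bearing 90° from K; a 55° counterclockwise sweep puts D at bearing 145°, so D = K + 6.8·(cos 145°, sin 145°) = (27.1, -2.90). Since A1 is tangent to DE there, KD ⟂ DE, so DE runs along (−sin 145°, cos 145°); with |DE| = 16.2, E = (17.8, -16.2). Then |QE| = |E − Q| = 24.1.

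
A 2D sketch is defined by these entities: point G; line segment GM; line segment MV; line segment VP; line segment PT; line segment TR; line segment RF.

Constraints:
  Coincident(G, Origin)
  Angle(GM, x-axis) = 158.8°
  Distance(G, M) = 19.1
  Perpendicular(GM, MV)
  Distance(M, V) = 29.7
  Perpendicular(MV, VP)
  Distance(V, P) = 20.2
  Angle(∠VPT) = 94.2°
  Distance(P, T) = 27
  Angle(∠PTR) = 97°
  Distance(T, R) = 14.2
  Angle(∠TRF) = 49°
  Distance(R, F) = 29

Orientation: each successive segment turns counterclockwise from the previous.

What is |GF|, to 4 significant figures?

25.43

G is at the origin; GM runs at 158.8° with length 19.1, so M = (-17.81, 6.907). GM is perpendicular to MV, so MV runs at -111.2°; with |MV| = 29.7, V = (-28.55, -20.78). MV is perpendicular to VP, so VP runs at -21.20°; with |VP| = 20.2, P = (-9.715, -28.09). ∠VPT = 94.2° gives PT at 64.60° from the x-axis; with |PT| = 27.0, T = (1.867, -3.698). ∠PTR = 97.0° gives TR at 147.6° from the x-axis; with |TR| = 14.2, R = (-10.12, 3.911). ∠TRF = 49.0° gives RF at -81.40° from the x-axis; with |RF| = 29.0, F = (-5.786, -24.76). Then |GF| = |F − G| = 25.43.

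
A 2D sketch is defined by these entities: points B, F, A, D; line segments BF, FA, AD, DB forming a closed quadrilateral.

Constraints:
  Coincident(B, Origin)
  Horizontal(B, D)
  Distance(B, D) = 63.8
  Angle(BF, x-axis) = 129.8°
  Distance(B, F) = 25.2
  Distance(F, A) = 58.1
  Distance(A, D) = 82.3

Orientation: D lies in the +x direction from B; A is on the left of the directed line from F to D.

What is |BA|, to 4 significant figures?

69.40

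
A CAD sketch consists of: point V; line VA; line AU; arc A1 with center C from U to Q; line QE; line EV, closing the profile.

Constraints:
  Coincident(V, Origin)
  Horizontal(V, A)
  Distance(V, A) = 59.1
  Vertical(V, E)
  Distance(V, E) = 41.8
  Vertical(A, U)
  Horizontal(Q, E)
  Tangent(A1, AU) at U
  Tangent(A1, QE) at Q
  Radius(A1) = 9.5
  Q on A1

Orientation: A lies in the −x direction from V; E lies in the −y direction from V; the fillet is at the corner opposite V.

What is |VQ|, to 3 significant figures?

64.9

The virtual corner opposite V is at (-59.1, -41.8). Since A1 is tangent to AU there, CU ⟂ AU and the tangent condition forces CQ to be normal to QE, with radius 9.5, so the center C sits 9.5 in from both sides at C = (-49.6, -32.3). That places the tangent points at U = (-59.1, -32.3) on AU and Q = (-49.6, -41.8) on QE. Then |VQ| = |Q − V| = 64.9.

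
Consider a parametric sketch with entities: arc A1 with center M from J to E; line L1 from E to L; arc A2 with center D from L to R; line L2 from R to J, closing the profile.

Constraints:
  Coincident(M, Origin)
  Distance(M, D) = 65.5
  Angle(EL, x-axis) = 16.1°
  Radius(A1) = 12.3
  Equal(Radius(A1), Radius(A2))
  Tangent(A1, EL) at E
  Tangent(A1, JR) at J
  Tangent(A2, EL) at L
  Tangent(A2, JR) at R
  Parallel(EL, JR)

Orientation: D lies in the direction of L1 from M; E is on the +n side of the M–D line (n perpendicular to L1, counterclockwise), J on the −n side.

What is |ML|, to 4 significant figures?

66.64

Tangency of A1 to both parallel lines with radius 12.3 puts E and J at M ± 12.3·n: E = (-3.411, 11.82), J = (3.411, -11.82). Equal radii place L and R the same way about D: L = D + 12.3·n = (59.52, 29.98), R = D − 12.3·n = (66.34, 6.347). Then |ML| = |L − M| = 66.64.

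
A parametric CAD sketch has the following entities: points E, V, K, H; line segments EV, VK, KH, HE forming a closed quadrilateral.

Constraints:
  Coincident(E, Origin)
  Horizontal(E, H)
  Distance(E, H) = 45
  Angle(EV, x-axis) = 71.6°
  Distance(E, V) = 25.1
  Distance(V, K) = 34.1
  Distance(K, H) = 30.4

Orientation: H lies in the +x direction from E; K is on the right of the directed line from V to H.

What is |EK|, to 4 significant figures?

18.56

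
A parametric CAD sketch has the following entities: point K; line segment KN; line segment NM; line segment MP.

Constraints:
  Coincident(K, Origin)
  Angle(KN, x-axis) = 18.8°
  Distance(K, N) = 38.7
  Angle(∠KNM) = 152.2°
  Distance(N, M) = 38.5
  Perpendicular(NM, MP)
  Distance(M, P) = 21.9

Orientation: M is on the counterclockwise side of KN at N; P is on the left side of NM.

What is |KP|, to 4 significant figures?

72.84

∠KNM = 152.2°, so NM runs at 18.8° + (180° − 152.2°) = 46.60° from the x-axis; with |NM| = 38.5, M = N + 38.5·(cos 46.60°, sin 46.60°) = (63.09, 40.44). NM is perpendicular to MP; with |MP| = 21.9 on the left of NM, P = M + 21.9·(-0.7266, 0.6871) = (47.18, 55.49). Then |KP| = |P − K| = 72.84.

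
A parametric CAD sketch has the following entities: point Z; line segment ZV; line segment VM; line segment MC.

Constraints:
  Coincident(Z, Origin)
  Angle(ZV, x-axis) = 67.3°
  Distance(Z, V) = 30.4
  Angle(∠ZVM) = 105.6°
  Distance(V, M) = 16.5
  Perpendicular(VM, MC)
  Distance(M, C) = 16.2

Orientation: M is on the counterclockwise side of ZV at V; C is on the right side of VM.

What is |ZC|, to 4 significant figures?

51.74

∠ZVM = 105.6°, so VM runs at 67.3° + (180° − 105.6°) = 141.7° from the x-axis; with |VM| = 16.5, M = V + 16.5·(cos 141.7°, sin 141.7°) = (-1.217, 38.27). The perpendicularity gives MC at right angles to VM; with |MC| = 16.2 on the right of VM, C = M + 16.2·(0.6198, 0.7848) = (8.823, 50.98). Then |ZC| = |C − Z| = 51.74.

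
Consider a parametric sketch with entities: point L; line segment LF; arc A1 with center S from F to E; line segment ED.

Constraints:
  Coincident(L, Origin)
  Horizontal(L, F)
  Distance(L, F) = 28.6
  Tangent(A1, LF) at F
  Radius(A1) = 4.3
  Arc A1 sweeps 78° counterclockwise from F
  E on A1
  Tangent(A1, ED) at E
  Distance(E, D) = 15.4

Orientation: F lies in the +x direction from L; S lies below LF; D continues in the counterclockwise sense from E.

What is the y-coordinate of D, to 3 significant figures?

-18.5

L is at the origin; LF is horizontal with |LF| = 28.6 and F on the +x side, so F = (28.6, 0.00). Since A1 is tangent to LF there, SF ⟂ LF, so S = F + (0, -4.3) = (28.6, -4.30). On A1, F sits at bearing 90° from S; a 78° counterclockwise sweep puts E at bearing 168°, so E = S + 4.3·(cos 168°, sin 168°) = (24.4, -3.41). A1 meets ED tangentially, so SE is at right angles to ED, so ED runs along (−sin 168°, cos 168°); with |ED| = 15.4, D = (21.2, -18.5). So D.y = -18.5.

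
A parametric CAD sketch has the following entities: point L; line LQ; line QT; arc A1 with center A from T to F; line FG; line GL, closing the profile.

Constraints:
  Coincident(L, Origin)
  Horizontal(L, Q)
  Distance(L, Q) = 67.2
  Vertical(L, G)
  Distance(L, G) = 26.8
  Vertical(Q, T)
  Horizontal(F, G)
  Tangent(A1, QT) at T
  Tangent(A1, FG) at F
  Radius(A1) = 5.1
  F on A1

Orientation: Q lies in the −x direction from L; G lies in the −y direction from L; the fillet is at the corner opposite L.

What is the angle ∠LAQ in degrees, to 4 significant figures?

83.96°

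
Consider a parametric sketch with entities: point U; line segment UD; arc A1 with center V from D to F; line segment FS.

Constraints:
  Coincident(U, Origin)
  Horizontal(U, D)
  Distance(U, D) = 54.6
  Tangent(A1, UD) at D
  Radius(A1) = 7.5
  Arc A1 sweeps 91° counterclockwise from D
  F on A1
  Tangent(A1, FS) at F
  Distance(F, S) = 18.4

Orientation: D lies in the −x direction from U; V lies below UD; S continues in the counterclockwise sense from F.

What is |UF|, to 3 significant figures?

62.6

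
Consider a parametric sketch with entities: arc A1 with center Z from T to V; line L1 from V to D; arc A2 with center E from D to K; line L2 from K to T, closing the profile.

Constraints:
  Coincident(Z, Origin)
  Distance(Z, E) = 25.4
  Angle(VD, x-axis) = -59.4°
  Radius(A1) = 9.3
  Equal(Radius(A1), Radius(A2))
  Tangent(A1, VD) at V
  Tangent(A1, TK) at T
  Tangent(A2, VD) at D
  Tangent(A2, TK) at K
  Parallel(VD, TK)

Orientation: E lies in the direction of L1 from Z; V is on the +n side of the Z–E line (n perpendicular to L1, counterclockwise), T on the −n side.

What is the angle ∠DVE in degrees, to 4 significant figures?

20.11°

The slot axis is L1's direction at -59.4°, so u = (cos -59.4°, sin -59.4°) = (0.5090, -0.8607) and n = (−sin -59.4°, cos -59.4°) = (0.8607, 0.5090). Z is at the origin and E lies 25.4 along u from Z, so E = 25.4·u = (12.93, -21.86). Tangency of A1 to both parallel lines with radius 9.3 puts V and T at Z ± 9.3·n: V = (8.005, 4.734), T = (-8.005, -4.734). Equal radii place D and K the same way about E: D = E + 9.3·n = (20.93, -17.13), K = E − 9.3·n = (4.925, -26.60). Then cos ∠DVE = VD·VE / (|VD||VE|), giving 20.11°.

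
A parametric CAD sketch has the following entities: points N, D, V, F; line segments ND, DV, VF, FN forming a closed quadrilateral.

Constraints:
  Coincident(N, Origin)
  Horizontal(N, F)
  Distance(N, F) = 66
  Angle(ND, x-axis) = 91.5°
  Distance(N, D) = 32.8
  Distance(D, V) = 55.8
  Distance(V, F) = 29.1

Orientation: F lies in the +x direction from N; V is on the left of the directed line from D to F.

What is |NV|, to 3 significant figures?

60.8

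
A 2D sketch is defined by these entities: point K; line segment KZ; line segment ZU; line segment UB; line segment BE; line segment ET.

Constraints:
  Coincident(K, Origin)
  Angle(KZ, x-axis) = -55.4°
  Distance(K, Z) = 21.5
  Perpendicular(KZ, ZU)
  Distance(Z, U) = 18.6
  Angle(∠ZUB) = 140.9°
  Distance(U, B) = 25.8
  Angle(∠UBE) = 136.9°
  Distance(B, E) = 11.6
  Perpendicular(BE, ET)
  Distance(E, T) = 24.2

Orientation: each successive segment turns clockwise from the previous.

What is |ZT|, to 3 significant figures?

35.0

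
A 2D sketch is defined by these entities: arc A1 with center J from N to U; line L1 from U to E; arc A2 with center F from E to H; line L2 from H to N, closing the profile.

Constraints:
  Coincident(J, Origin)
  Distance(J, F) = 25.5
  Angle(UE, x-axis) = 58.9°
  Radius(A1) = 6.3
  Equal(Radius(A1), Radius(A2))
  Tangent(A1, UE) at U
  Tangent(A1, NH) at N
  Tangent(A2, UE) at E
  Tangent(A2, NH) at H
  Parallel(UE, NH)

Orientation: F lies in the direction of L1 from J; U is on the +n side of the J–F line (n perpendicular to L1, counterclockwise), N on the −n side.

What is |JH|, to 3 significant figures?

26.3

The slot axis is L1's direction at 58.9°, so u = (cos 58.9°, sin 58.9°) = (0.517, 0.856) and n = (−sin 58.9°, cos 58.9°) = (-0.856, 0.517). J is at the origin and F lies 25.5 along u from J, so F = 25.5·u = (13.2, 21.8). Tangency of A1 to both parallel lines with radius 6.3 puts U and N at J ± 6.3·n: U = (-5.39, 3.25), N = (5.39, -3.25). Equal radii place E and H the same way about F: E = F + 6.3·n = (7.78, 25.1), H = F − 6.3·n = (18.6, 18.6). Then |JH| = |H − J| = 26.3.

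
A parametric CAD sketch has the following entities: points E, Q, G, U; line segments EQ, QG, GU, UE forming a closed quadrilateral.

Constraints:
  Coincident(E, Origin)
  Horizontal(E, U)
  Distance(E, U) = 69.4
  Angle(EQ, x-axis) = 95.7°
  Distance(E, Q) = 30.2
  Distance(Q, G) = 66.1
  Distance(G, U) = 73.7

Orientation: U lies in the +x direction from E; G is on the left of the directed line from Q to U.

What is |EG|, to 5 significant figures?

86.139

E is at the origin; EU is horizontal with |EU| = 69.4 and U in +x, so U = (69.4, 0). EQ runs at 95.7° with |EQ| = 30.2, so Q = (-2.9995, 30.051). G is determined by |QG| = 66.1 and |GU| = 73.7 together: it lies at the intersection of circle(Q, 66.1) and circle(U, 73.7). With |QU| = 78.388, the foot of the radical line on QU is 32.417 from Q and the perpendicular offset is √(66.1² − 32.417²) = 57.605. Taking the left-of-QU solution: G = (49.024, 70.827).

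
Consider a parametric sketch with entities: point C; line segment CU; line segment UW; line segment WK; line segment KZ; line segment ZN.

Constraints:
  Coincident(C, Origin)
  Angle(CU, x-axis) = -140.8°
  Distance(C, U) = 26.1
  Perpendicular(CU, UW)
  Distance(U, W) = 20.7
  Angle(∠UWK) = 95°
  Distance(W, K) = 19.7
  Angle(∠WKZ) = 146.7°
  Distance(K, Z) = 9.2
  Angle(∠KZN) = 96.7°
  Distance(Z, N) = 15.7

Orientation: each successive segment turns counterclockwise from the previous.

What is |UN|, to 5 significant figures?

22.217

C is at the origin; CU runs at -140.8° with length 26.1, so U = (-20.226, -16.496). CU is perpendicular to UW, so UW runs at -50.800°; with |UW| = 20.7, W = (-7.1430, -32.537). ∠UWK = 95.0° gives WK at 34.200° from the x-axis; with |WK| = 19.7, K = (9.1504, -21.464). ∠WKZ = 146.7° gives KZ at 67.500° from the x-axis; with |KZ| = 9.2, Z = (12.671, -12.965). ∠KZN = 96.7° gives ZN at 150.80° from the x-axis; with |ZN| = 15.7, N = (-1.0337, -5.3052). Then |UN| = |N − U| = 22.217.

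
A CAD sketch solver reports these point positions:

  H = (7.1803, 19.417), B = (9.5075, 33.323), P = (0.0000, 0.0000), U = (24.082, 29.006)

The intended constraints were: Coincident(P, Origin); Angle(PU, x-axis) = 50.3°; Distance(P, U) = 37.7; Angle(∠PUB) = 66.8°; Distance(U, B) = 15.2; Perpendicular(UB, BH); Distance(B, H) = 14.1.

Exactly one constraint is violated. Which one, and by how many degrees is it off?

Perpendicular(UB, BH) — off by 7.00°.

P = (0.00, 0.00) ✓; PU at 50.30° ✓; |PU| = 37.70 ✓; ∠PUB = 66.80° ✓; |UB| = 15.20 ✓; ∠(UB, BH) = 97.00° ✗; |BH| = 14.10 ✓.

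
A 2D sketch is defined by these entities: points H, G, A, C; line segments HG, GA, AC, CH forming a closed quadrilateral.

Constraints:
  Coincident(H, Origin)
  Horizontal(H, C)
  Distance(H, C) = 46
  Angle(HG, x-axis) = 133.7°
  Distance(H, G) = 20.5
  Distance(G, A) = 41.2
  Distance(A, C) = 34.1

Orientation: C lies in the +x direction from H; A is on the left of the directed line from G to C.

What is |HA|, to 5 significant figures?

36.938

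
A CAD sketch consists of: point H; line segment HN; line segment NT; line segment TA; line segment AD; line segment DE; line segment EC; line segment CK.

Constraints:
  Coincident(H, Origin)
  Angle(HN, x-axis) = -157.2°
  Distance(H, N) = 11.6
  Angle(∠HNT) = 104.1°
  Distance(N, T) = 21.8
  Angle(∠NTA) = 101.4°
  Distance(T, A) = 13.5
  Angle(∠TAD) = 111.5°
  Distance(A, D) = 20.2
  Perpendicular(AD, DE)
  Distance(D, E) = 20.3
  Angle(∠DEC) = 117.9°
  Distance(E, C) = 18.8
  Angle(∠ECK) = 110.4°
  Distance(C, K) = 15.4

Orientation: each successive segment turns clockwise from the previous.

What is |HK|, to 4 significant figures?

29.85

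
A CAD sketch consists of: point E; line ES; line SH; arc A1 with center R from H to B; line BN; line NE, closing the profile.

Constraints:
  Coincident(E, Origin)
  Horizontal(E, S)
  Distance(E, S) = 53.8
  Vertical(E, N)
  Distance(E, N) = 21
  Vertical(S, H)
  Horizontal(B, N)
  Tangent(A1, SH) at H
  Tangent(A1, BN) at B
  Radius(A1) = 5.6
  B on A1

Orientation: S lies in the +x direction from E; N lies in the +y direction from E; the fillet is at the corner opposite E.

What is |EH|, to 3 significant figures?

56.0

The virtual corner opposite E is at (53.8, 21.0). Tangency of A1 to SH means the radius RH is perpendicular to SH and tangency of A1 to BN means the radius RB is perpendicular to BN, with radius 5.6, so the center R sits 5.6 in from both sides at R = (48.2, 15.4). That places the tangent points at H = (53.8, 15.4) on SH and B = (48.2, 21.0) on BN. Then |EH| = |H − E| = 56.0.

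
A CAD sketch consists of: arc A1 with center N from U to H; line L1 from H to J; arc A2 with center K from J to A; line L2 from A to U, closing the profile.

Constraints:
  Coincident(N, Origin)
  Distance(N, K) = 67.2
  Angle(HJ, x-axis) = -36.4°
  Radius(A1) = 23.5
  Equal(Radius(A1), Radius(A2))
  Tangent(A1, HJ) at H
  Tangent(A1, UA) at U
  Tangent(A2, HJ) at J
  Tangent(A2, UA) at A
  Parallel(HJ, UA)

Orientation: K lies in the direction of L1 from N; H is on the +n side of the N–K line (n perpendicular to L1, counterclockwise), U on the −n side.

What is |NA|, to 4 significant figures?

71.19

Tangency of A1 to both parallel lines with radius 23.5 puts H and U at N ± 23.5·n: H = (13.95, 18.92), U = (-13.95, -18.92). Equal radii place J and A the same way about K: J = K + 23.5·n = (68.03, -20.96), A = K − 23.5·n = (40.14, -58.79). Then |NA| = |A − N| = 71.19.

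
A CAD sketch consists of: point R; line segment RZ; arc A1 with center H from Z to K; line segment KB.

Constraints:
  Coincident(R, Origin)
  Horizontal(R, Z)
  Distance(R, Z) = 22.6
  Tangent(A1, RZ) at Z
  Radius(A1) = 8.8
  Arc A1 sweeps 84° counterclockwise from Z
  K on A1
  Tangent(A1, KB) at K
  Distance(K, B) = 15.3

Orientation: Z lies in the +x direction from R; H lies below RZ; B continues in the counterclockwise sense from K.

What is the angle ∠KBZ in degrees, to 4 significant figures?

18.14°

On A1, Z sits at bearing 90° from H; an 84° counterclockwise sweep puts K at bearing 174°, so K = H + 8.8·(cos 174°, sin 174°) = (13.85, -7.880). The tangent condition forces HK to be normal to KB, so KB runs along (−sin 174°, cos 174°); with |KB| = 15.3, B = (12.25, -23.10). Then cos ∠KBZ = BK·BZ / (|BK||BZ|), giving 18.14°.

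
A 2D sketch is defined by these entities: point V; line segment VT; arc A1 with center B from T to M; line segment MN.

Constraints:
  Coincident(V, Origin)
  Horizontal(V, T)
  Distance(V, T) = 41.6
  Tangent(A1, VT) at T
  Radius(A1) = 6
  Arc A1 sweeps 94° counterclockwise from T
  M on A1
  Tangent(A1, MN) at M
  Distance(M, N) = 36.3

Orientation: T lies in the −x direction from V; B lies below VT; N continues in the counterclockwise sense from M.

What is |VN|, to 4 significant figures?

62.03

On A1, T sits at bearing 90° from B; a 94° counterclockwise sweep puts M at bearing 184°, so M = B + 6.0·(cos 184°, sin 184°) = (-47.59, -6.419). A1 meets MN tangentially, so BM is at right angles to MN, so MN runs along (−sin 184°, cos 184°); with |MN| = 36.3, N = (-45.05, -42.63). Then |VN| = |N − V| = 62.03.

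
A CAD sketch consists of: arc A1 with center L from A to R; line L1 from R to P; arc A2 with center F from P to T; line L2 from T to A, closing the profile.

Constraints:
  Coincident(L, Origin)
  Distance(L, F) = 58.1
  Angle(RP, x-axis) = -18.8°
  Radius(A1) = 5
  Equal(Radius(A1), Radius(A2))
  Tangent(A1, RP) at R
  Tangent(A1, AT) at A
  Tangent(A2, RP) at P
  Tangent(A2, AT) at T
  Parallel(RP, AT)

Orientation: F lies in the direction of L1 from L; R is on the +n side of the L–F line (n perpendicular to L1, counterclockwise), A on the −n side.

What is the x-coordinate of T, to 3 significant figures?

53.4

The slot axis is L1's direction at -18.8°, so u = (cos -18.8°, sin -18.8°) = (0.947, -0.322) and n = (−sin -18.8°, cos -18.8°) = (0.322, 0.947). L is at the origin and F lies 58.1 along u from L, so F = 58.1·u = (55.0, -18.7). Tangency of A1 to both parallel lines with radius 5.0 puts R and A at L ± 5.0·n: R = (1.61, 4.73), A = (-1.61, -4.73). Equal radii place P and T the same way about F: P = F + 5.0·n = (56.6, -14.0), T = F − 5.0·n = (53.4, -23.5). So T.x = 53.4.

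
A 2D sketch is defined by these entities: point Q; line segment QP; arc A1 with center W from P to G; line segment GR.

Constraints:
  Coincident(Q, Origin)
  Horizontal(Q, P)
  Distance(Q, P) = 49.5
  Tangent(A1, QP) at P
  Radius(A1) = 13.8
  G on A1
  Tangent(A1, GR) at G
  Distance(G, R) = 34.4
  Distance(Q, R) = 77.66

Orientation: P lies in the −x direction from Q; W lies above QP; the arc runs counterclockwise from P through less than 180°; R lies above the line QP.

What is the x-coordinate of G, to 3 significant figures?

-38.7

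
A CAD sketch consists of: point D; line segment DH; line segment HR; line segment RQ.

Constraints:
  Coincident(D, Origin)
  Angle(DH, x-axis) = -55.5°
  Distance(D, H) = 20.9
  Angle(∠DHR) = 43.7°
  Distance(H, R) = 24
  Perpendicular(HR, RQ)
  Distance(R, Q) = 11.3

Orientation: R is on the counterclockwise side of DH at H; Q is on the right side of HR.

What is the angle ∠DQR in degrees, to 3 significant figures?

19.1°

∠DHR = 43.7°, so HR runs at -55.5° + (180° − 43.7°) = 80.8° from the x-axis; with |HR| = 24.0, R = H + 24.0·(cos 80.8°, sin 80.8°) = (15.7, 6.47). HR ⟂ RQ; with |RQ| = 11.3 on the right of HR, Q = R + 11.3·(0.987, -0.160) = (26.8, 4.66). Then cos ∠DQR = QD·QR / (|QD||QR|), giving 19.1°.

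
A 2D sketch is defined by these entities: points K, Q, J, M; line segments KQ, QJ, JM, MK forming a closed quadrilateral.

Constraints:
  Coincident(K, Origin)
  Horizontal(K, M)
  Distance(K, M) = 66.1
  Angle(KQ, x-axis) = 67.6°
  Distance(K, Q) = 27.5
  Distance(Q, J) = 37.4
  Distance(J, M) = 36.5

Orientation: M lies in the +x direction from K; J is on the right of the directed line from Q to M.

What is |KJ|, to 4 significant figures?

30.83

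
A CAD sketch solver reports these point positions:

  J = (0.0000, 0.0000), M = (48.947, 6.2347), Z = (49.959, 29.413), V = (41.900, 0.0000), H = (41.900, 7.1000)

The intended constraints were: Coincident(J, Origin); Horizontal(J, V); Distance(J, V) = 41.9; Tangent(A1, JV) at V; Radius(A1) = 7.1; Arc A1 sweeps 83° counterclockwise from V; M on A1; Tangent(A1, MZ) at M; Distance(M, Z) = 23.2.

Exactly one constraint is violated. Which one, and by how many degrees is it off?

Tangent(A1, MZ) at M — off by 4.50°.

J = (0.00, 0.00) ✓; J.y = 0.00, V.y = 0.00 ✓; |JV| = 41.90 ✓; ∠(HV, VJ) = 90.00° ✓; |HV| = 7.100 ✓; bearing(H→M) − bearing(H→V) = 83.00° ✓; |HM| = 7.100 ✓; ∠(HM, MZ) = 85.50° ✗; |MZ| = 23.20 ✓.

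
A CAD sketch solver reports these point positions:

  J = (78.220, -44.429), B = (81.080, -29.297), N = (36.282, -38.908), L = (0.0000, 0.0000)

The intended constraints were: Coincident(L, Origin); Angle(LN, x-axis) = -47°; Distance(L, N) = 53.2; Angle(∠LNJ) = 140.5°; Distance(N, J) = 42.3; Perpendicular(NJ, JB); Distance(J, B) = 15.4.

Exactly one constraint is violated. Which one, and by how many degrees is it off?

Perpendicular(NJ, JB) — off by 3.20°.

L = (0.00, 0.00) ✓; LN at -47.00° ✓; |LN| = 53.20 ✓; ∠LNJ = 140.5° ✓; |NJ| = 42.30 ✓; ∠(NJ, JB) = 86.80° ✗; |JB| = 15.40 ✓.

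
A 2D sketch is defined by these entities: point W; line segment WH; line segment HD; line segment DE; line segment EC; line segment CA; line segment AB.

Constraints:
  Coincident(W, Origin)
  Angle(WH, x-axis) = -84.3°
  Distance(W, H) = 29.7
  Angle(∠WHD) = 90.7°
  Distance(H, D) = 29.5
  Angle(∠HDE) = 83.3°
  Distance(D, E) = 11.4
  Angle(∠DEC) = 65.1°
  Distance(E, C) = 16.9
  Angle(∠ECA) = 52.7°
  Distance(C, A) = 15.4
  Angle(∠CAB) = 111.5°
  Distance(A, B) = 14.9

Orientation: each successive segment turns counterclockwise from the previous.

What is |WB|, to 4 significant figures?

44.33

∠ECA = 52.7° gives CA at -16.10° from the x-axis; with |CA| = 15.4, A = (31.25, -30.17). ∠CAB = 111.5° gives AB at 52.40° from the x-axis; with |AB| = 14.9, B = (40.35, -18.36). Then |WB| = |B − W| = 44.33.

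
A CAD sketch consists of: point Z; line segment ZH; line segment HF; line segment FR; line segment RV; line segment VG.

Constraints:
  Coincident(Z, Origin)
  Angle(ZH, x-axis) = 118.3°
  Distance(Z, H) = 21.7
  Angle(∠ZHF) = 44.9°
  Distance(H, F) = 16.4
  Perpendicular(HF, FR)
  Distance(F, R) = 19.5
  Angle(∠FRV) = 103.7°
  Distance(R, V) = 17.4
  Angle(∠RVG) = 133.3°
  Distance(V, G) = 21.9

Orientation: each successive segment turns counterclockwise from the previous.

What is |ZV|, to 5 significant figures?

17.916

The perpendicularity gives FR at right angles to HF, so FR runs at -16.600°; with |FR| = 19.5, R = (3.7143, -2.1811). ∠FRV = 103.7° gives RV at 59.700° from the x-axis; with |RV| = 17.4, V = (12.493, 12.842). Then |ZV| = |V − Z| = 17.916.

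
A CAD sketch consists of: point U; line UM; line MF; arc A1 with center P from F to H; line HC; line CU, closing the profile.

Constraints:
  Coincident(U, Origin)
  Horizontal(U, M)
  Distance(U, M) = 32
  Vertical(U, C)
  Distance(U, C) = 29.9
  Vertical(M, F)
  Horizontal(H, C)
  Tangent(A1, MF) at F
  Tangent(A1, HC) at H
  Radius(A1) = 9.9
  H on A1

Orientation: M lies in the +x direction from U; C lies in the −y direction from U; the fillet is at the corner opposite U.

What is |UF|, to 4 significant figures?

37.74

The virtual corner opposite U is at (32.00, -29.90). The tangent condition forces PF to be normal to MF and A1 meets HC tangentially, so PH is at right angles to HC, with radius 9.9, so the center P sits 9.9 in from both sides at P = (22.10, -20.00). That places the tangent points at F = (32.00, -20.00) on MF and H = (22.10, -29.90) on HC. Then |UF| = |F − U| = 37.74.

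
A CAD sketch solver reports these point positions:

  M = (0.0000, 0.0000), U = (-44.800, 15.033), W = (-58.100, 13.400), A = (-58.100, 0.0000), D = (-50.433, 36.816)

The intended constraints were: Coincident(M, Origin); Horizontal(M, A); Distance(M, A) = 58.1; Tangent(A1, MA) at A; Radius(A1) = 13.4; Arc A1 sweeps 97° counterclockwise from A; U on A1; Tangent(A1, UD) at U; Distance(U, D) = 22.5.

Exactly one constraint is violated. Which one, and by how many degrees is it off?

Tangent(A1, UD) at U — off by 7.50°.

M = (0.00, 0.00) ✓; M.y = 0.00, A.y = 0.00 ✓; |MA| = 58.10 ✓; ∠(WA, AM) = 90.00° ✓; |WA| = 13.40 ✓; bearing(W→U) − bearing(W→A) = 97.00° ✓; |WU| = 13.40 ✓; ∠(WU, UD) = 82.50° ✗; |UD| = 22.50 ✓.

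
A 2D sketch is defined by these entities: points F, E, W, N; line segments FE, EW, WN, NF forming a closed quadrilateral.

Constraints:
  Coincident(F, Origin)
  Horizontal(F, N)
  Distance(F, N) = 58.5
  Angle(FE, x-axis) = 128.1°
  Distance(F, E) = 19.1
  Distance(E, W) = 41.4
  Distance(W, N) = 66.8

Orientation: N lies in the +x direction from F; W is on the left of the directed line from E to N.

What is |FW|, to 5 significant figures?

50.110

F is at the origin; F and N share the same y with |FN| = 58.5 and N in +x, so N = (58.5, 0). FE runs at 128.1° with |FE| = 19.1, so E = (-11.785, 15.030). W is determined by |EW| = 41.4 and |WN| = 66.8 together: it lies at the intersection of circle(E, 41.4) and circle(N, 66.8). With |EN| = 71.875, the foot of the radical line on EN is 16.819 from E and the perpendicular offset is √(41.4² − 16.819²) = 37.830. Taking the left-of-EN solution: W = (12.572, 48.507).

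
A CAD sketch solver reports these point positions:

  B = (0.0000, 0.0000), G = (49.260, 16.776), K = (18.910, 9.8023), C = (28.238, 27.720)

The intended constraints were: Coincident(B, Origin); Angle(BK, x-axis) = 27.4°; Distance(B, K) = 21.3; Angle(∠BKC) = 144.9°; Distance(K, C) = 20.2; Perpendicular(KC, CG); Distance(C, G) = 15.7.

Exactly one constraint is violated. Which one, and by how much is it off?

Distance(C, G) = 15.7 — off by 8.00.

B = (0.00, 0.00) ✓; BK at 27.40° ✓; |BK| = 21.30 ✓; ∠BKC = 144.9° ✓; |KC| = 20.20 ✓; ∠(KC, CG) = 90.00° ✓; |CG| = 23.70 ✗.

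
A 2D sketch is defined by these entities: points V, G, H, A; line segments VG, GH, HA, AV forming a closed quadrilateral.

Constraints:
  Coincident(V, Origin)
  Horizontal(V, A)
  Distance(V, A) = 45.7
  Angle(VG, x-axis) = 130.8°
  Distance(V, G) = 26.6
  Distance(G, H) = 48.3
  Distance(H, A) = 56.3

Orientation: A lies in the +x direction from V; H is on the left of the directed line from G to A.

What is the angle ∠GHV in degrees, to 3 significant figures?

29.3°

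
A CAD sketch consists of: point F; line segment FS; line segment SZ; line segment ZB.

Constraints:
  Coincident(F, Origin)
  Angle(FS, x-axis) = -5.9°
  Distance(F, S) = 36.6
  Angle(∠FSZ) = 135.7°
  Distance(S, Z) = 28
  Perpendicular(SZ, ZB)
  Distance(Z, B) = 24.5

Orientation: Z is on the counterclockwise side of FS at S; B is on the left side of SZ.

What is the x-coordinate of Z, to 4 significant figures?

58.35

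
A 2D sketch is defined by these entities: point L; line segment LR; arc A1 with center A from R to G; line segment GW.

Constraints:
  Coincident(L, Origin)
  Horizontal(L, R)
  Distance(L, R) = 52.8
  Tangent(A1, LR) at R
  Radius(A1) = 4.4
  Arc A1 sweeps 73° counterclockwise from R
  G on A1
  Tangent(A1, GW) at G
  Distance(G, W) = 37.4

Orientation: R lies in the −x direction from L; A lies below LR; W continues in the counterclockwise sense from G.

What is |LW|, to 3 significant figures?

78.3

On A1, R sits at bearing 90° from A; a 73° counterclockwise sweep puts G at bearing 163°, so G = A + 4.4·(cos 163°, sin 163°) = (-57.0, -3.11). Tangency of A1 to GW means the radius AG is perpendicular to GW, so GW runs along (−sin 163°, cos 163°); with |GW| = 37.4, W = (-67.9, -38.9). Then |LW| = |W − L| = 78.3.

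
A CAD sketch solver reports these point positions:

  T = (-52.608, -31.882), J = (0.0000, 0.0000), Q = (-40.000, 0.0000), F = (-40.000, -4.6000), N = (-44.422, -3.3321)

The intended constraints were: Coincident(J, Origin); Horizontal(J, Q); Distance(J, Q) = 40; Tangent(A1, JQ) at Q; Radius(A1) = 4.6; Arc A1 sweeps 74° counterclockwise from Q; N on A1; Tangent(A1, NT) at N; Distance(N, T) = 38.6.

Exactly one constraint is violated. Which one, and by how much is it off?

Distance(N, T) = 38.6 — off by 8.90.

J = (0.00, 0.00) ✓; J.y = 0.00, Q.y = 0.00 ✓; |JQ| = 40.00 ✓; ∠(FQ, QJ) = 90.00° ✓; |FQ| = 4.600 ✓; bearing(F→N) − bearing(F→Q) = 74.00° ✓; |FN| = 4.600 ✓; ∠(FN, NT) = 90.00° ✓; |NT| = 29.70 ✗.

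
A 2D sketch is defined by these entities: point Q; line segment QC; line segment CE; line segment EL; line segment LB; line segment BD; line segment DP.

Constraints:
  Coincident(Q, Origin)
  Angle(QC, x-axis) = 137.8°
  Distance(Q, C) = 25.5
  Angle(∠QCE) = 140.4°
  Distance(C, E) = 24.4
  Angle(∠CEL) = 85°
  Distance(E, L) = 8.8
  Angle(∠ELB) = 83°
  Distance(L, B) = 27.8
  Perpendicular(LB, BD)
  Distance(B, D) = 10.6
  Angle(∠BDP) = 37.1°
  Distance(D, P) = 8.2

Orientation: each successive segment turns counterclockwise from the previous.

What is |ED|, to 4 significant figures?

26.79

Q is at the origin; QC runs at 137.8° with length 25.5, so C = (-18.89, 17.13). ∠QCE = 140.4° gives CE at 177.4° from the x-axis; with |CE| = 24.4, E = (-43.27, 18.24). ∠CEL = 85.0° gives EL at -87.60° from the x-axis; with |EL| = 8.8, L = (-42.90, 9.443). ∠ELB = 83.0° gives LB at 9.400° from the x-axis; with |LB| = 27.8, B = (-15.47, 13.98). LB is perpendicular to BD, so BD runs at 99.40°; with |BD| = 10.6, D = (-17.20, 24.44). Then |ED| = |D − E| = 26.79.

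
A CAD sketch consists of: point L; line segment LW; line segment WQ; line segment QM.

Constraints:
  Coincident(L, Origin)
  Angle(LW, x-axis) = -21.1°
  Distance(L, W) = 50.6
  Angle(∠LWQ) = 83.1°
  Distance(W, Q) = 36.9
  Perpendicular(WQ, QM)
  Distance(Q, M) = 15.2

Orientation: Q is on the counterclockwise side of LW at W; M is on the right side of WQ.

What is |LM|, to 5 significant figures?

72.329

L is at the origin; LW runs at -21.1° with length 50.6, so W = 50.6·(cos -21.1°, sin -21.1°) = (47.207, -18.216). ∠LWQ = 83.1°, so WQ runs at -21.1° + (180° − 83.1°) = 75.800° from the x-axis; with |WQ| = 36.9, Q = W + 36.9·(cos 75.800°, sin 75.800°) = (56.259, 17.557). The perpendicularity gives QM at right angles to WQ; with |QM| = 15.2 on the right of WQ, M = Q + 15.2·(0.96945, -0.24531) = (70.995, 13.828). Then |LM| = |M − L| = 72.329.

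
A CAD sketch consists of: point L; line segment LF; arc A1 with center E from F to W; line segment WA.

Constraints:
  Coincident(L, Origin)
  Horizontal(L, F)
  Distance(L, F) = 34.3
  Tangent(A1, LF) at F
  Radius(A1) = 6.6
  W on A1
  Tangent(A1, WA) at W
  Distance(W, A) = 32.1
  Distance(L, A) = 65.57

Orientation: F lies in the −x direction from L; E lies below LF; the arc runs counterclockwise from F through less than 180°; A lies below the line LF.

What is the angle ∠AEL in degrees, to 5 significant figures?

151.16°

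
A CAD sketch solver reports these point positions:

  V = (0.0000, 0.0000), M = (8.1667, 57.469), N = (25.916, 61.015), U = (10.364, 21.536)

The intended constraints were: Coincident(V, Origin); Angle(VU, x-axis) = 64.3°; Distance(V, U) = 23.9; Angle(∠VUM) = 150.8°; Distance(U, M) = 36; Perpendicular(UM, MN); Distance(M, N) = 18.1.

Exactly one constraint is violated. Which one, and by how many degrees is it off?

Perpendicular(UM, MN) — off by 7.80°.

V = (0.00, 0.00) ✓; VU at 64.30° ✓; |VU| = 23.90 ✓; ∠VUM = 150.8° ✓; |UM| = 36.00 ✓; ∠(UM, MN) = 82.20° ✗; |MN| = 18.10 ✓.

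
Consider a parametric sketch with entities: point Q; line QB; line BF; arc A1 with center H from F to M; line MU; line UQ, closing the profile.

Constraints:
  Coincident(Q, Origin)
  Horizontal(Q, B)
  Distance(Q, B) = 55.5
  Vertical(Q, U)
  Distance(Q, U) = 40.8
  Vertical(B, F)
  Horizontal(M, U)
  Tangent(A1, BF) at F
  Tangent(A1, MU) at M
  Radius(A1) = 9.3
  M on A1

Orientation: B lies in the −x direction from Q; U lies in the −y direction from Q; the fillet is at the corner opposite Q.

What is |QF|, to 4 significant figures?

63.82

Q is at the origin; Q and B share the same y with |QB| = 55.5 and B on the −x side, so B = (-55.50, 0.000). Q and U share the same x with |QU| = 40.8 and U on the −y side, so U = (0.000, -40.80). The virtual corner opposite Q is at (-55.50, -40.80). Tangency of A1 to BF means the radius HF is perpendicular to BF and tangency of A1 to MU means the radius HM is perpendicular to MU, with radius 9.3, so the center H sits 9.3 in from both sides at H = (-46.20, -31.50). That places the tangent points at F = (-55.50, -31.50) on BF and M = (-46.20, -40.80) on MU. Then |QF| = |F − Q| = 63.82.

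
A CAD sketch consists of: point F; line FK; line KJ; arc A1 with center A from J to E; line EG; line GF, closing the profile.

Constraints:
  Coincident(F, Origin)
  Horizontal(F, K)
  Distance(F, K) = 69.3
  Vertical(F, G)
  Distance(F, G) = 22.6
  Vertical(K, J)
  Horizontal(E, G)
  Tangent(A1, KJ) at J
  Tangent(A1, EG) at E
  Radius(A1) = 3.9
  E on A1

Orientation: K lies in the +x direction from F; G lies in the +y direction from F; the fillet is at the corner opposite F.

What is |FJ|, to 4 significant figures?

71.78

The virtual corner opposite F is at (69.30, 22.60). Since A1 is tangent to KJ there, AJ ⟂ KJ and tangency of A1 to EG means the radius AE is perpendicular to EG, with radius 3.9, so the center A sits 3.9 in from both sides at A = (65.40, 18.70). That places the tangent points at J = (69.30, 18.70) on KJ and E = (65.40, 22.60) on EG. Then |FJ| = |J − F| = 71.78.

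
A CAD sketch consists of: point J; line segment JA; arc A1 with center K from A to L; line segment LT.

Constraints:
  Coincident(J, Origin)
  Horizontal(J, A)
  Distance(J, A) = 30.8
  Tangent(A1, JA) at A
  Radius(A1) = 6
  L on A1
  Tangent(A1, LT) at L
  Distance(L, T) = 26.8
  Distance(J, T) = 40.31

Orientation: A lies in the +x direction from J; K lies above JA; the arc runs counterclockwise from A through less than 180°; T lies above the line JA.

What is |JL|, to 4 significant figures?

37.17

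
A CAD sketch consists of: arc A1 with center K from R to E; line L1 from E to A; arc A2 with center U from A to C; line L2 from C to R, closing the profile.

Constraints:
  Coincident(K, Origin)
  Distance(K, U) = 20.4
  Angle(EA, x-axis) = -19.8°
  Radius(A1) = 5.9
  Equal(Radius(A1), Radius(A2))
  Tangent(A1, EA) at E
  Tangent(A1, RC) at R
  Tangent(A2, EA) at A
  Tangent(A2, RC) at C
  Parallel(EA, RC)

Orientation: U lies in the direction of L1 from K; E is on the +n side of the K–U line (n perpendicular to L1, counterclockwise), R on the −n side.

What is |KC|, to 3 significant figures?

21.2

The slot axis is L1's direction at -19.8°, so u = (cos -19.8°, sin -19.8°) = (0.941, -0.339) and n = (−sin -19.8°, cos -19.8°) = (0.339, 0.941). K is at the origin and U lies 20.4 along u from K, so U = 20.4·u = (19.2, -6.91). Tangency of A1 to both parallel lines with radius 5.9 puts E and R at K ± 5.9·n: E = (2.00, 5.55), R = (-2.00, -5.55). Equal radii place A and C the same way about U: A = U + 5.9·n = (21.2, -1.36), C = U − 5.9·n = (17.2, -12.5). Then |KC| = |C − K| = 21.2.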